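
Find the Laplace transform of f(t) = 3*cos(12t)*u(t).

Standard pair: cos(wt)*u(t) <-> s/(s^2+w^2)
With w = 12: L{3*cos(12t)*u(t)} = 3s/(s^2+144)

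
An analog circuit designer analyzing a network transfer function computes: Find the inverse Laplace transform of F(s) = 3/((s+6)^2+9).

Standard pair: w/((s+a)^2+w^2) <-> e^(-at)*sin(wt)*u(t)
With a=6, w=3: f(t) = e^(-6t)*sin(3t)*u(t)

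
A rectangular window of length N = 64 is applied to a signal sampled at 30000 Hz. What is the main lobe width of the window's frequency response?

For a rectangular window of length N,
the main lobe width in frequency is 2*f_s/N.
= 2*30000/64 = 1875/2 Hz
This determines the minimum frequency separation for resolving two sinusoids.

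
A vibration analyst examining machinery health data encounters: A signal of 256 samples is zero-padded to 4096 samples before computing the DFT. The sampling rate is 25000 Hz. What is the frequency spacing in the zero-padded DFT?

Original DFT: N = 256, resolution = f_s/N = 25000/256 = 3125/32 Hz
Zero-padded DFT: N = 4096, resolution = f_s/N = 25000/4096 = 3125/512 Hz
Zero-padding interpolates the spectrum (finer frequency grid)
but does NOT improve the true spectral resolution (ability to resolve close frequencies).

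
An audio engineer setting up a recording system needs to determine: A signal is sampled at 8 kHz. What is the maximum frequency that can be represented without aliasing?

The maximum frequency that can be represented without aliasing
is the Nyquist frequency: f_max = f_s / 2 = 8 kHz / 2 = 4 kHz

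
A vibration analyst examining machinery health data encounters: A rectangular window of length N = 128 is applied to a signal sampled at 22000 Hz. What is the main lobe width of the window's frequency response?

For a rectangular window of length N,
the main lobe width in frequency is 2*f_s/N.
= 2*22000/128 = 1375/4 Hz
This determines the minimum frequency separation for resolving two sinusoids.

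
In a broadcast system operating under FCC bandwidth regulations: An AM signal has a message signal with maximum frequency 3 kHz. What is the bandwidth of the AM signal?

In AM (double-sideband), the bandwidth is twice the message frequency.
BW = 2 * f_m = 2 * 3 kHz = 6 kHz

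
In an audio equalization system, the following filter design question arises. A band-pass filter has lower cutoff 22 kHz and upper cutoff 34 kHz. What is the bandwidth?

Bandwidth = f_high - f_low
= 34 kHz - 22 kHz = 12 kHz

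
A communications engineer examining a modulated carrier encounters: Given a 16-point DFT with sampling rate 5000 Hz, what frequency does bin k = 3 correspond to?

The frequency of DFT bin k is: f_k = k * f_s / N
f_3 = 3 * 5000 / 16 = 1875/2 Hz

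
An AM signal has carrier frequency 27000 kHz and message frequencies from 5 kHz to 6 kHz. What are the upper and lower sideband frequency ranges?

Upper sideband (USB) = fc + [fm_low, fm_high] = 27000 + [5, 6] = [27005, 27006] kHz
Lower sideband (LSB) = fc - [fm_high, fm_low] = 27000 - [6, 5] = [26994, 26995] kHz
Total occupied spectrum: 26994 kHz to 27006 kHz (plus carrier at 27000 kHz)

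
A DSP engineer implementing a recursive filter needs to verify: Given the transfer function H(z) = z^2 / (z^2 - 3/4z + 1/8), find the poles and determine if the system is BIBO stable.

Poles are roots of the denominator: z^2 - 3/4z + 1/8 = 0.
Quadratic formula: z = [-(-3/4) +/- sqrt((-3/4)^2 - 4*(1/8))] / 2
Discriminant = 9/16 - 1/2 = 1/16; sqrt = 1/4.
z = (3/4 +/- 1/4) / 2 => z = 1/2 or z = 1/4.
|p1| = 1/4, |p2| = 1/2.
For BIBO stability, all poles must lie inside the unit circle (|p| < 1).
System is STABLE since both |p| < 1.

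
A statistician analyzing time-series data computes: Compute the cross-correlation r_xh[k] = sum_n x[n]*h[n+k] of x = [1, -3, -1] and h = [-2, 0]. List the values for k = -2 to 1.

Both sequences indexed from 0 and zero outside their support.
Lags with overlap: k = -2 to 1.
  r_xh[-2] = x[2]*h[0] = 2
  r_xh[-1] = x[1]*h[0] + x[2]*h[1] = 6
  r_xh[0] = x[0]*h[0] + x[1]*h[1] = -2
  r_xh[1] = x[0]*h[1] = 0
r_xh = [2, 6, -2, 0] (for k = -2, ..., 1)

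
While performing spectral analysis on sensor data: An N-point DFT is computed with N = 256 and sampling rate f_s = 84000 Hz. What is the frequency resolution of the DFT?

DFT frequency resolution = f_s / N
= 84000 / 256 = 2625/8 Hz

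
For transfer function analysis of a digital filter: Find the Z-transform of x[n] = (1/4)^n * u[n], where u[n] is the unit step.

The Z-transform of a^n * u[n] is z/(z-a) for |z| > |a|.
Here a = 1/4, so X(z) = z/(z - (1/4)) = 4z/(4z - 1)
ROC: |z| > 1/4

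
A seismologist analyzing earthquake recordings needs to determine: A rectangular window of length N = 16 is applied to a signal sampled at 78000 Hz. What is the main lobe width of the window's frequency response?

For a rectangular window of length N,
the main lobe width in frequency is 2*f_s/N.
= 2*78000/16 = 9750 Hz
This determines the minimum frequency separation for resolving two sinusoids.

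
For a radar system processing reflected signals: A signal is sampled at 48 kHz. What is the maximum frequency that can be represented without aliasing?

The maximum frequency that can be represented without aliasing
is the Nyquist frequency: f_max = f_s / 2 = 48 kHz / 2 = 24 kHz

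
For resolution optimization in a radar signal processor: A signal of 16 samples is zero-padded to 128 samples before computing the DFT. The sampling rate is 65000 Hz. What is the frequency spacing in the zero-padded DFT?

Original DFT: N = 16, resolution = f_s/N = 65000/16 = 8125/2 Hz
Zero-padded DFT: N = 128, resolution = f_s/N = 65000/128 = 8125/16 Hz
Zero-padding interpolates the spectrum (finer frequency grid)
but does NOT improve the true spectral resolution (ability to resolve close frequencies).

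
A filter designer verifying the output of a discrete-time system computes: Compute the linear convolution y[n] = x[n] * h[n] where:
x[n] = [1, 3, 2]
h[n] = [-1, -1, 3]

y[n] = sum_k x[k]*h[n-k]. Output length = len(x) + len(h) - 1 = 3 + 3 - 1 = 5.
y[0] = 1*-1 = -1
y[1] = 3*-1 + 1*-1 = -4
y[2] = 2*-1 + 3*-1 + 1*3 = -2
y[3] = 2*-1 + 3*3 = 7
y[4] = 2*3 = 6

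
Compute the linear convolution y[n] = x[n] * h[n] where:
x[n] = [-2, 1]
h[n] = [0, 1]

y[n] = sum_k x[k]*h[n-k]. Output length = len(x) + len(h) - 1 = 2 + 2 - 1 = 3.
y[0] = -2*0 = 0
y[1] = 1*0 + -2*1 = -2
y[2] = 1*1 = 1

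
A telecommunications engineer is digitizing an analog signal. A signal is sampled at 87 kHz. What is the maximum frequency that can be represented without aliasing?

The maximum frequency that can be represented without aliasing
is the Nyquist frequency: f_max = f_s / 2 = 87 kHz / 2 = 87/2 kHz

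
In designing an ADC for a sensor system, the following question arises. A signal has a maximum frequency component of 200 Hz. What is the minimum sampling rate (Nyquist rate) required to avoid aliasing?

By the Nyquist-Shannon sampling theorem,
the minimum sampling rate (Nyquist rate) must be at least 2 * f_max.
Nyquist rate = 2 * 200 Hz = 400 Hz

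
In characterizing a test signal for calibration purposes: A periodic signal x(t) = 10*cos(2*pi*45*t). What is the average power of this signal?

Average power of A*cos(wt) is A^2/2.
P = 10^2 / 2 = 100/2 = 50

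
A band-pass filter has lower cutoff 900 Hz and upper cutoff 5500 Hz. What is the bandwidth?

Bandwidth = f_high - f_low
= 5500 Hz - 900 Hz = 4600 Hz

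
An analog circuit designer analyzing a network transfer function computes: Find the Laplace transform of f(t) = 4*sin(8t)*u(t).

Standard pair: sin(wt)*u(t) <-> w/(s^2+w^2)
With w = 8: L{4*sin(8t)*u(t)} = 32/(s^2+64)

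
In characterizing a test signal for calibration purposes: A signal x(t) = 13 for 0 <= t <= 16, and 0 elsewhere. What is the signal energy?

Energy = integral of |x(t)|^2 dt over the signal duration
= 13^2 * 16 = 169 * 16 = 2704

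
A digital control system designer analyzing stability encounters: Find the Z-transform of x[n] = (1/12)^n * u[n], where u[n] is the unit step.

The Z-transform of a^n * u[n] is z/(z-a) for |z| > |a|.
Here a = 1/12, so X(z) = z/(z - (1/12)) = 12z/(12z - 1)
ROC: |z| > 1/12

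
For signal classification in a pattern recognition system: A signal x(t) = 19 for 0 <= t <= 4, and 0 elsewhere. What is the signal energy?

Energy = integral of |x(t)|^2 dt over the signal duration
= 19^2 * 4 = 361 * 4 = 1444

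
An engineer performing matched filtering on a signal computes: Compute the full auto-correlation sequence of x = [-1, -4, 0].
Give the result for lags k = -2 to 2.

r_xx[k] = sum_m x[m]*x[m+k], indexed from 0, for k = -2 to 2:
  r_xx[-2] = x[2]*x[0] = 0
  r_xx[-1] = x[1]*x[0] + x[2]*x[1] = 4
  r_xx[0] = x[0]*x[0] + x[1]*x[1] + x[2]*x[2] = 17
  r_xx[1] = x[0]*x[1] + x[1]*x[2] = 4
  r_xx[2] = x[0]*x[2] = 0
r_xx = [0, 4, 17, 4, 0]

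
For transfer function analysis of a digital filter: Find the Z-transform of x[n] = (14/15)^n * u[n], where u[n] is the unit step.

The Z-transform of a^n * u[n] is z/(z-a) for |z| > |a|.
Here a = 14/15, so X(z) = z/(z - (14/15)) = 15z/(15z - 14)
ROC: |z| > 14/15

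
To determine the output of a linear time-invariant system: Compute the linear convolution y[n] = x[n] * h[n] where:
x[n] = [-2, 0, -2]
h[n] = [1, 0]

y[n] = sum_k x[k]*h[n-k]. Output length = len(x) + len(h) - 1 = 3 + 2 - 1 = 4.
y[0] = -2*1 = -2
y[1] = 0*1 + -2*0 = 0
y[2] = -2*1 + 0*0 = -2
y[3] = -2*0 = 0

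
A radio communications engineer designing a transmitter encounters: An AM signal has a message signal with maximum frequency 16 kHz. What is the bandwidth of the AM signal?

In AM (double-sideband), the bandwidth is twice the message frequency.
BW = 2 * f_m = 2 * 16 kHz = 32 kHz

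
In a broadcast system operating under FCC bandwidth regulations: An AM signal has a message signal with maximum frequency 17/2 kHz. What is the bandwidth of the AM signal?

In AM (double-sideband), the bandwidth is twice the message frequency.
BW = 2 * f_m = 2 * 17/2 kHz = 17 kHz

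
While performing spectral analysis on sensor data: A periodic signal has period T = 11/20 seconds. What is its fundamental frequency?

The fundamental frequency is the reciprocal of the period.
f = 1/T = 1/(11/20) = 20/11 Hz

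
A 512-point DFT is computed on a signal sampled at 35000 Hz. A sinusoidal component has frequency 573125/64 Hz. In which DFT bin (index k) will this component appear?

DFT frequency resolution = f_s/N = 35000/512 = 4375/64 Hz
Bin index k = f_signal / resolution = 573125/64 / 4375/64 = 131
The signal frequency 573125/64 Hz falls in DFT bin k = 131.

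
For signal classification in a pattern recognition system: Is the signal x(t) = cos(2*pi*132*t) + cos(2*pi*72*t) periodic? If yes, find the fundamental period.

f1 = 132 Hz, f2 = 72 Hz
Period T1 = 1/132, T2 = 1/72
Ratio T1/T2 = 72/132, which is rational.
The signal is periodic with fundamental period T = 1/GCD(132,72) = 1/12 s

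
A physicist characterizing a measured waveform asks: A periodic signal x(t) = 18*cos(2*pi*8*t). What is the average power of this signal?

Average power of A*cos(wt) is A^2/2.
P = 18^2 / 2 = 324/2 = 162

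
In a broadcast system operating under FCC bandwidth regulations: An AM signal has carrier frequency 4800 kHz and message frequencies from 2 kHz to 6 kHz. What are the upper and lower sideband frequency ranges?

Upper sideband (USB) = fc + [fm_low, fm_high] = 4800 + [2, 6] = [4802, 4806] kHz
Lower sideband (LSB) = fc - [fm_high, fm_low] = 4800 - [6, 2] = [4794, 4798] kHz
Total occupied spectrum: 4794 kHz to 4806 kHz (plus carrier at 4800 kHz)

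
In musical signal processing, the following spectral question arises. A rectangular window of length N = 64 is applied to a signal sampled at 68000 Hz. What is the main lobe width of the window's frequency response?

For a rectangular window of length N,
the main lobe width in frequency is 2*f_s/N.
= 2*68000/64 = 2125 Hz
This determines the minimum frequency separation for resolving two sinusoids.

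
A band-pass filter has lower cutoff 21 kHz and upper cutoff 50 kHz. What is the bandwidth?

Bandwidth = f_high - f_low
= 50 kHz - 21 kHz = 29 kHz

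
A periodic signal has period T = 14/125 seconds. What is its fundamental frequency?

The fundamental frequency is the reciprocal of the period.
f = 1/T = 1/(14/125) = 125/14 Hz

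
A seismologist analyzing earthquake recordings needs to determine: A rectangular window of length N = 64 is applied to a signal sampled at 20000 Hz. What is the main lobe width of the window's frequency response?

For a rectangular window of length N,
the main lobe width in frequency is 2*f_s/N.
= 2*20000/64 = 625 Hz
This determines the minimum frequency separation for resolving two sinusoids.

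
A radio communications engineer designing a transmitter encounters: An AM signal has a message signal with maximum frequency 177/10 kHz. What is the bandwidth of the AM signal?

In AM (double-sideband), the bandwidth is twice the message frequency.
BW = 2 * f_m = 2 * 177/10 kHz = 177/5 kHz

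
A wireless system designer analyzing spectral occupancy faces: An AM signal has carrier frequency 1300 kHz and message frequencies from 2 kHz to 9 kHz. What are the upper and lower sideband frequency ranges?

Upper sideband (USB) = fc + [fm_low, fm_high] = 1300 + [2, 9] = [1302, 1309] kHz
Lower sideband (LSB) = fc - [fm_high, fm_low] = 1300 - [9, 2] = [1291, 1298] kHz
Total occupied spectrum: 1291 kHz to 1309 kHz (plus carrier at 1300 kHz)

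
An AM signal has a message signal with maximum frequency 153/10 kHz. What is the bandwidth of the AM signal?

In AM (double-sideband), the bandwidth is twice the message frequency.
BW = 2 * f_m = 2 * 153/10 kHz = 153/5 kHz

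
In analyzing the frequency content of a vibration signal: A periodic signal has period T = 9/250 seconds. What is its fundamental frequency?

The fundamental frequency is the reciprocal of the period.
f = 1/T = 1/(9/250) = 250/9 Hz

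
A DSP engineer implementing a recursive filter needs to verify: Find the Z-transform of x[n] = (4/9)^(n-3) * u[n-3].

Time-shifting property: if X(z) = Z{x[n]}, then Z{x[n-d]} = z^(-d) * X(z)
X(z) = z/(z - 4/9) for x[n] = (4/9)^n * u[n]
Z{x[n-3]} = z^(-3) * z/(z - 4/9) = z^(-2)/(z - 4/9)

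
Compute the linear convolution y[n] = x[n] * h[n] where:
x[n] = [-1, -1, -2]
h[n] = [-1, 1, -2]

y[n] = sum_k x[k]*h[n-k]. Output length = len(x) + len(h) - 1 = 3 + 3 - 1 = 5.
y[0] = -1*-1 = 1
y[1] = -1*-1 + -1*1 = 0
y[2] = -2*-1 + -1*1 + -1*-2 = 3
y[3] = -2*1 + -1*-2 = 0
y[4] = -2*-2 = 4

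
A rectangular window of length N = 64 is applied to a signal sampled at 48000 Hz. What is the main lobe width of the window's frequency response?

For a rectangular window of length N,
the main lobe width in frequency is 2*f_s/N.
= 2*48000/64 = 1500 Hz
This determines the minimum frequency separation for resolving two sinusoids.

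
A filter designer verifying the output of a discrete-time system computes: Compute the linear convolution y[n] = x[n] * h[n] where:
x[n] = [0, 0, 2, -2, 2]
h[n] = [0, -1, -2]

y[n] = sum_k x[k]*h[n-k]. Output length = len(x) + len(h) - 1 = 5 + 3 - 1 = 7.
y[0] = 0*0 = 0
y[1] = 0*0 + 0*-1 = 0
y[2] = 2*0 + 0*-1 + 0*-2 = 0
y[3] = -2*0 + 2*-1 + 0*-2 = -2
y[4] = 2*0 + -2*-1 + 2*-2 = -2
y[5] = 2*-1 + -2*-2 = 2
y[6] = 2*-2 = -4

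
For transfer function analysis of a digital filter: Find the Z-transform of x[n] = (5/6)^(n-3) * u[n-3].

Time-shifting property: if X(z) = Z{x[n]}, then Z{x[n-d]} = z^(-d) * X(z)
X(z) = z/(z - 5/6) for x[n] = (5/6)^n * u[n]
Z{x[n-3]} = z^(-3) * z/(z - 5/6) = z^(-2)/(z - 5/6)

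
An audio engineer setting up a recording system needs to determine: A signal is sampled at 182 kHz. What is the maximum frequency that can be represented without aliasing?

The maximum frequency that can be represented without aliasing
is the Nyquist frequency: f_max = f_s / 2 = 182 kHz / 2 = 91 kHz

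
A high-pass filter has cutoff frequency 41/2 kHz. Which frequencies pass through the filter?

A high-pass filter passes all frequencies above the cutoff frequency 41/2 kHz and attenuates lower frequencies.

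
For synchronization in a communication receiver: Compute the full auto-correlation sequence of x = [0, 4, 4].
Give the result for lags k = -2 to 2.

r_xx[k] = sum_m x[m]*x[m+k], indexed from 0, for k = -2 to 2:
  r_xx[-2] = x[2]*x[0] = 0
  r_xx[-1] = x[1]*x[0] + x[2]*x[1] = 16
  r_xx[0] = x[0]*x[0] + x[1]*x[1] + x[2]*x[2] = 32
  r_xx[1] = x[0]*x[1] + x[1]*x[2] = 16
  r_xx[2] = x[0]*x[2] = 0
r_xx = [0, 16, 32, 16, 0]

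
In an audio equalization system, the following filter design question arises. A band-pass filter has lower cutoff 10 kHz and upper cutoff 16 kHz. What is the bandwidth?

Bandwidth = f_high - f_low
= 16 kHz - 10 kHz = 6 kHz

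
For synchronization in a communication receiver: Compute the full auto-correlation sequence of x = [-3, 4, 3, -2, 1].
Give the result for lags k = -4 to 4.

r_xx[k] = sum_m x[m]*x[m+k], indexed from 0, for k = -4 to 4:
  r_xx[-4] = x[4]*x[0] = -3
  r_xx[-3] = x[3]*x[0] + x[4]*x[1] = 10
  r_xx[-2] = x[2]*x[0] + x[3]*x[1] + x[4]*x[2] = -14
  r_xx[-1] = x[1]*x[0] + x[2]*x[1] + x[3]*x[2] + x[4]*x[3] = -8
  r_xx[0] = x[0]*x[0] + x[1]*x[1] + x[2]*x[2] + x[3]*x[3] + x[4]*x[4] = 39
  r_xx[1] = x[0]*x[1] + x[1]*x[2] + x[2]*x[3] + x[3]*x[4] = -8
  r_xx[2] = x[0]*x[2] + x[1]*x[3] + x[2]*x[4] = -14
  r_xx[3] = x[0]*x[3] + x[1]*x[4] = 10
  r_xx[4] = x[0]*x[4] = -3
r_xx = [-3, 10, -14, -8, 39, -8, -14, 10, -3]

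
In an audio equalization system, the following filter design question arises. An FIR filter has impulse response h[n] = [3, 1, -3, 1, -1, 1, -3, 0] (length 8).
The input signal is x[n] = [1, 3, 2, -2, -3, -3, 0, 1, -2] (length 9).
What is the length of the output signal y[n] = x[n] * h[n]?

For linear convolution, the output length is:
len(y) = len(x) + len(h) - 1 = 9 + 8 - 1 = 16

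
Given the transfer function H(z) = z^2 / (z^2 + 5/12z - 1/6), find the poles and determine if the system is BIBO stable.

Poles are roots of the denominator: z^2 + 5/12z - 1/6 = 0.
Quadratic formula: z = [-(5/12) +/- sqrt((5/12)^2 - 4*(-1/6))] / 2
Discriminant = 25/144 + 2/3 = 121/144; sqrt = 11/12.
z = (-5/12 +/- 11/12) / 2 => z = 1/4 or z = -2/3.
|p1| = 2/3, |p2| = 1/4.
For BIBO stability, all poles must lie inside the unit circle (|p| < 1).
System is STABLE since both |p| < 1.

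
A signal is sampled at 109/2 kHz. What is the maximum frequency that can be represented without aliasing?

The maximum frequency that can be represented without aliasing
is the Nyquist frequency: f_max = f_s / 2 = 109/2 kHz / 2 = 109/4 kHz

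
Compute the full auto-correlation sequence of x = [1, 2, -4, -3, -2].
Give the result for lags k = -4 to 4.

r_xx[k] = sum_m x[m]*x[m+k], indexed from 0, for k = -4 to 4:
  r_xx[-4] = x[4]*x[0] = -2
  r_xx[-3] = x[3]*x[0] + x[4]*x[1] = -7
  r_xx[-2] = x[2]*x[0] + x[3]*x[1] + x[4]*x[2] = -2
  r_xx[-1] = x[1]*x[0] + x[2]*x[1] + x[3]*x[2] + x[4]*x[3] = 12
  r_xx[0] = x[0]*x[0] + x[1]*x[1] + x[2]*x[2] + x[3]*x[3] + x[4]*x[4] = 34
  r_xx[1] = x[0]*x[1] + x[1]*x[2] + x[2]*x[3] + x[3]*x[4] = 12
  r_xx[2] = x[0]*x[2] + x[1]*x[3] + x[2]*x[4] = -2
  r_xx[3] = x[0]*x[3] + x[1]*x[4] = -7
  r_xx[4] = x[0]*x[4] = -2
r_xx = [-2, -7, -2, 12, 34, 12, -2, -7, -2]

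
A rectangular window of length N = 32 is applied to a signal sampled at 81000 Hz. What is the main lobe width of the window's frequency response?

For a rectangular window of length N,
the main lobe width in frequency is 2*f_s/N.
= 2*81000/32 = 10125/2 Hz
This determines the minimum frequency separation for resolving two sinusoids.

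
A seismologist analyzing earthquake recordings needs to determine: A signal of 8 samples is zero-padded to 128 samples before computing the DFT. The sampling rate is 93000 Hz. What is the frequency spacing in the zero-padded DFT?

Original DFT: N = 8, resolution = f_s/N = 93000/8 = 11625 Hz
Zero-padded DFT: N = 128, resolution = f_s/N = 93000/128 = 11625/16 Hz
Zero-padding interpolates the spectrum (finer frequency grid)
but does NOT improve the true spectral resolution (ability to resolve close frequencies).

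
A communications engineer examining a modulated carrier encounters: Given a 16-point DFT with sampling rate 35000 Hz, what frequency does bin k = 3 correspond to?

The frequency of DFT bin k is: f_k = k * f_s / N
f_3 = 3 * 35000 / 16 = 13125/2 Hz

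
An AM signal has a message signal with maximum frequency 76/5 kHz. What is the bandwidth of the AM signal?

In AM (double-sideband), the bandwidth is twice the message frequency.
BW = 2 * f_m = 2 * 76/5 kHz = 152/5 kHz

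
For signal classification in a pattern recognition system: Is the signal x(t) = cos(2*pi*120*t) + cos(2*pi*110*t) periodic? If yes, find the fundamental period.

f1 = 120 Hz, f2 = 110 Hz
Period T1 = 1/120, T2 = 1/110
Ratio T1/T2 = 110/120, which is rational.
The signal is periodic with fundamental period T = 1/GCD(120,110) = 1/10 s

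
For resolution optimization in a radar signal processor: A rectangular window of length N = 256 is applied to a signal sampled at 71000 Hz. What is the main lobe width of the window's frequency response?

For a rectangular window of length N,
the main lobe width in frequency is 2*f_s/N.
= 2*71000/256 = 8875/16 Hz
This determines the minimum frequency separation for resolving two sinusoids.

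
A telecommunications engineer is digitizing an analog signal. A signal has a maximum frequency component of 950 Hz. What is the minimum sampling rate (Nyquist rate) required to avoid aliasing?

By the Nyquist-Shannon sampling theorem,
the minimum sampling rate (Nyquist rate) must be at least 2 * f_max.
Nyquist rate = 2 * 950 Hz = 1900 Hz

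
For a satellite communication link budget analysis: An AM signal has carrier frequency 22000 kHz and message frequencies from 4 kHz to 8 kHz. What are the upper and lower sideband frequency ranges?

Upper sideband (USB) = fc + [fm_low, fm_high] = 22000 + [4, 8] = [22004, 22008] kHz
Lower sideband (LSB) = fc - [fm_high, fm_low] = 22000 - [8, 4] = [21992, 21996] kHz
Total occupied spectrum: 21992 kHz to 22008 kHz (plus carrier at 22000 kHz)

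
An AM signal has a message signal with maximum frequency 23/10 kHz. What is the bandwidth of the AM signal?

In AM (double-sideband), the bandwidth is twice the message frequency.
BW = 2 * f_m = 2 * 23/10 kHz = 23/5 kHz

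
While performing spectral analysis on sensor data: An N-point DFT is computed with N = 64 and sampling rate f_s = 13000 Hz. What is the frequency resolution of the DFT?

DFT frequency resolution = f_s / N
= 13000 / 64 = 1625/8 Hz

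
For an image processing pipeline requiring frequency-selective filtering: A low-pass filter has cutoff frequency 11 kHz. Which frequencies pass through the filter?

A low-pass filter passes all frequencies below the cutoff frequency 11 kHz and attenuates higher frequencies.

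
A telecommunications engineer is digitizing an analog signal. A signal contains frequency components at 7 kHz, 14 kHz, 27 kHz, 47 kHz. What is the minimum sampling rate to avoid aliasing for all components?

The highest frequency component is f_max = 47 kHz.
Nyquist rate = 2 * f_max = 2 * 47 kHz = 94 kHz.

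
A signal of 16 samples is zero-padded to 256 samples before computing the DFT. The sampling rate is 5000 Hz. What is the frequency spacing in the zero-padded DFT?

Original DFT: N = 16, resolution = f_s/N = 5000/16 = 625/2 Hz
Zero-padded DFT: N = 256, resolution = f_s/N = 5000/256 = 625/32 Hz
Zero-padding interpolates the spectrum (finer frequency grid)
but does NOT improve the true spectral resolution (ability to resolve close frequencies).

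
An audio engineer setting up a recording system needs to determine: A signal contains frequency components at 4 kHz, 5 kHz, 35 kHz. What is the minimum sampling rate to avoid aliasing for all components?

The highest frequency component is f_max = 35 kHz.
Nyquist rate = 2 * f_max = 2 * 35 kHz = 70 kHz.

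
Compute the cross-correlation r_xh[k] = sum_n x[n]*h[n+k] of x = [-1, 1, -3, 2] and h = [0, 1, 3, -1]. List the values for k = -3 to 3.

Both sequences indexed from 0 and zero outside their support.
Lags with overlap: k = -3 to 3.
  r_xh[-3] = x[3]*h[0] = 0
  r_xh[-2] = x[2]*h[0] + x[3]*h[1] = 2
  r_xh[-1] = x[1]*h[0] + x[2]*h[1] + x[3]*h[2] = 3
  r_xh[0] = x[0]*h[0] + x[1]*h[1] + x[2]*h[2] + x[3]*h[3] = -10
  r_xh[1] = x[0]*h[1] + x[1]*h[2] + x[2]*h[3] = 5
  r_xh[2] = x[0]*h[2] + x[1]*h[3] = -4
  r_xh[3] = x[0]*h[3] = 1
r_xh = [0, 2, 3, -10, 5, -4, 1] (for k = -3, ..., 3)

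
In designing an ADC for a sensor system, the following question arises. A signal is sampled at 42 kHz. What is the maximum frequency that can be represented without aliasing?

The maximum frequency that can be represented without aliasing
is the Nyquist frequency: f_max = f_s / 2 = 42 kHz / 2 = 21 kHz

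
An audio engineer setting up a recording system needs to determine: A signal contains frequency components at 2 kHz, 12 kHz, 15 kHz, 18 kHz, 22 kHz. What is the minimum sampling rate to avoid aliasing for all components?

The highest frequency component is f_max = 22 kHz.
Nyquist rate = 2 * f_max = 2 * 22 kHz = 44 kHz.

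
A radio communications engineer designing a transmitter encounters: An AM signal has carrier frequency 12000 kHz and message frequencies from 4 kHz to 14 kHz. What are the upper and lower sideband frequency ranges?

Upper sideband (USB) = fc + [fm_low, fm_high] = 12000 + [4, 14] = [12004, 12014] kHz
Lower sideband (LSB) = fc - [fm_high, fm_low] = 12000 - [14, 4] = [11986, 11996] kHz
Total occupied spectrum: 11986 kHz to 12014 kHz (plus carrier at 12000 kHz)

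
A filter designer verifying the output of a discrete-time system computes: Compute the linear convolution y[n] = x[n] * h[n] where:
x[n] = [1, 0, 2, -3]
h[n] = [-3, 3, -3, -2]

y[n] = sum_k x[k]*h[n-k]. Output length = len(x) + len(h) - 1 = 4 + 4 - 1 = 7.
y[0] = 1*-3 = -3
y[1] = 0*-3 + 1*3 = 3
y[2] = 2*-3 + 0*3 + 1*-3 = -9
y[3] = -3*-3 + 2*3 + 0*-3 + 1*-2 = 13
y[4] = -3*3 + 2*-3 + 0*-2 = -15
y[5] = -3*-3 + 2*-2 = 5
y[6] = -3*-2 = 6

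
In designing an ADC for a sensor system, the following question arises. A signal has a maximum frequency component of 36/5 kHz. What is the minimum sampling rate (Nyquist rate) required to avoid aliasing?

By the Nyquist-Shannon sampling theorem,
the minimum sampling rate (Nyquist rate) must be at least 2 * f_max.
Nyquist rate = 2 * 36/5 kHz = 72/5 kHz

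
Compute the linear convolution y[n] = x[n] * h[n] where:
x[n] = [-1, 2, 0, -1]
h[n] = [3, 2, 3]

y[n] = sum_k x[k]*h[n-k]. Output length = len(x) + len(h) - 1 = 4 + 3 - 1 = 6.
y[0] = -1*3 = -3
y[1] = 2*3 + -1*2 = 4
y[2] = 0*3 + 2*2 + -1*3 = 1
y[3] = -1*3 + 0*2 + 2*3 = 3
y[4] = -1*2 + 0*3 = -2
y[5] = -1*3 = -3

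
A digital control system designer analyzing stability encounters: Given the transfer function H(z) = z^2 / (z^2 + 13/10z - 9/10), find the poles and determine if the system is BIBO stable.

Poles are roots of the denominator: z^2 + 13/10z - 9/10 = 0.
Quadratic formula: z = [-(13/10) +/- sqrt((13/10)^2 - 4*(-9/10))] / 2
Discriminant = 169/100 + 18/5 = 529/100; sqrt = 23/10.
z = (-13/10 +/- 23/10) / 2 => z = 1/2 or z = -9/5.
|p1| = 9/5, |p2| = 1/2.
For BIBO stability, all poles must lie inside the unit circle (|p| < 1).
System is UNSTABLE since at least one |p| >= 1.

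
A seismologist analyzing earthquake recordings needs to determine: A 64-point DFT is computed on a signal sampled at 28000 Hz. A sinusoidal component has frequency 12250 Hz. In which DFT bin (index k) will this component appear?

DFT frequency resolution = f_s/N = 28000/64 = 875/2 Hz
Bin index k = f_signal / resolution = 12250 / 875/2 = 28
The signal frequency 12250 Hz falls in DFT bin k = 28.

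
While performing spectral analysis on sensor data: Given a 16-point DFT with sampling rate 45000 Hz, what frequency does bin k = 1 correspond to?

The frequency of DFT bin k is: f_k = k * f_s / N
f_1 = 1 * 45000 / 16 = 5625/2 Hz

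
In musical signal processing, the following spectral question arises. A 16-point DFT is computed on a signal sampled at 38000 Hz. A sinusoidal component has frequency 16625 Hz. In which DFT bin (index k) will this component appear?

DFT frequency resolution = f_s/N = 38000/16 = 2375 Hz
Bin index k = f_signal / resolution = 16625 / 2375 = 7
The signal frequency 16625 Hz falls in DFT bin k = 7.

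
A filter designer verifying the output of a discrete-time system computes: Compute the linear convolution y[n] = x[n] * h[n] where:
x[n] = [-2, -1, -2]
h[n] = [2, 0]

y[n] = sum_k x[k]*h[n-k]. Output length = len(x) + len(h) - 1 = 3 + 2 - 1 = 4.
y[0] = -2*2 = -4
y[1] = -1*2 + -2*0 = -2
y[2] = -2*2 + -1*0 = -4
y[3] = -2*0 = 0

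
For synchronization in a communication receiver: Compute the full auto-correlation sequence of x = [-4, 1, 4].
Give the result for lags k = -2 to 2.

r_xx[k] = sum_m x[m]*x[m+k], indexed from 0, for k = -2 to 2:
  r_xx[-2] = x[2]*x[0] = -16
  r_xx[-1] = x[1]*x[0] + x[2]*x[1] = 0
  r_xx[0] = x[0]*x[0] + x[1]*x[1] + x[2]*x[2] = 33
  r_xx[1] = x[0]*x[1] + x[1]*x[2] = 0
  r_xx[2] = x[0]*x[2] = -16
r_xx = [-16, 0, 33, 0, -16]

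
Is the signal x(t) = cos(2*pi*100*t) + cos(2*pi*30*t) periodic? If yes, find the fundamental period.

f1 = 100 Hz, f2 = 30 Hz
Period T1 = 1/100, T2 = 1/30
Ratio T1/T2 = 30/100, which is rational.
The signal is periodic with fundamental period T = 1/GCD(100,30) = 1/10 s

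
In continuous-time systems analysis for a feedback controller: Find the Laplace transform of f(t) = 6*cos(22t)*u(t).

Standard pair: cos(wt)*u(t) <-> s/(s^2+w^2)
With w = 22: L{6*cos(22t)*u(t)} = 6s/(s^2+484)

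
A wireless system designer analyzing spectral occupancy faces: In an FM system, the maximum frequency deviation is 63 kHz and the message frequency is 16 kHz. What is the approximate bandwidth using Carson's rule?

Carson's rule: BW = 2*(delta_f + f_m)
= 2*(63 + 16) kHz = 158 kHz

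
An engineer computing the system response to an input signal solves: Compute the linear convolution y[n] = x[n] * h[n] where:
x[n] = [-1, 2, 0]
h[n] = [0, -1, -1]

y[n] = sum_k x[k]*h[n-k]. Output length = len(x) + len(h) - 1 = 3 + 3 - 1 = 5.
y[0] = -1*0 = 0
y[1] = 2*0 + -1*-1 = 1
y[2] = 0*0 + 2*-1 + -1*-1 = -1
y[3] = 0*-1 + 2*-1 = -2
y[4] = 0*-1 = 0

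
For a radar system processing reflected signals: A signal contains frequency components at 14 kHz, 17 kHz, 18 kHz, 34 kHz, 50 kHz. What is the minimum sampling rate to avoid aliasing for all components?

The highest frequency component is f_max = 50 kHz.
Nyquist rate = 2 * f_max = 2 * 50 kHz = 100 kHz.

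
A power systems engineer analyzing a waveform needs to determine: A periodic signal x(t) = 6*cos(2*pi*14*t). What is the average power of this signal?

Average power of A*cos(wt) is A^2/2.
P = 6^2 / 2 = 36/2 = 18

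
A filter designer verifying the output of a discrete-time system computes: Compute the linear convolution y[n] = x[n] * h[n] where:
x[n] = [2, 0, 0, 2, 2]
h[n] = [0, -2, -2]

y[n] = sum_k x[k]*h[n-k]. Output length = len(x) + len(h) - 1 = 5 + 3 - 1 = 7.
y[0] = 2*0 = 0
y[1] = 0*0 + 2*-2 = -4
y[2] = 0*0 + 0*-2 + 2*-2 = -4
y[3] = 2*0 + 0*-2 + 0*-2 = 0
y[4] = 2*0 + 2*-2 + 0*-2 = -4
y[5] = 2*-2 + 2*-2 = -8
y[6] = 2*-2 = -4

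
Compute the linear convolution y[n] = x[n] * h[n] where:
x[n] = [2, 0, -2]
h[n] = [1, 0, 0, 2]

y[n] = sum_k x[k]*h[n-k]. Output length = len(x) + len(h) - 1 = 3 + 4 - 1 = 6.
y[0] = 2*1 = 2
y[1] = 0*1 + 2*0 = 0
y[2] = -2*1 + 0*0 + 2*0 = -2
y[3] = -2*0 + 0*0 + 2*2 = 4
y[4] = -2*0 + 0*2 = 0
y[5] = -2*2 = -4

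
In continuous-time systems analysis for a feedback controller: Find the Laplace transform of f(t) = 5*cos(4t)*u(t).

Standard pair: cos(wt)*u(t) <-> s/(s^2+w^2)
With w = 4: L{5*cos(4t)*u(t)} = 5s/(s^2+16)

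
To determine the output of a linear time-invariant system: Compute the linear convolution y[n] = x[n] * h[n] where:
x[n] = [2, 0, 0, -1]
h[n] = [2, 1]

y[n] = sum_k x[k]*h[n-k]. Output length = len(x) + len(h) - 1 = 4 + 2 - 1 = 5.
y[0] = 2*2 = 4
y[1] = 0*2 + 2*1 = 2
y[2] = 0*2 + 0*1 = 0
y[3] = -1*2 + 0*1 = -2
y[4] = -1*1 = -1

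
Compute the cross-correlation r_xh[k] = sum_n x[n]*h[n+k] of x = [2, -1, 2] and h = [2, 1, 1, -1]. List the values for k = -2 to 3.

Both sequences indexed from 0 and zero outside their support.
Lags with overlap: k = -2 to 3.
  r_xh[-2] = x[2]*h[0] = 4
  r_xh[-1] = x[1]*h[0] + x[2]*h[1] = 0
  r_xh[0] = x[0]*h[0] + x[1]*h[1] + x[2]*h[2] = 5
  r_xh[1] = x[0]*h[1] + x[1]*h[2] + x[2]*h[3] = -1
  r_xh[2] = x[0]*h[2] + x[1]*h[3] = 3
  r_xh[3] = x[0]*h[3] = -2
r_xh = [4, 0, 5, -1, 3, -2] (for k = -2, ..., 3)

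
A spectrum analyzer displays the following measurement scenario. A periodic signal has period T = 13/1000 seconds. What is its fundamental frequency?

The fundamental frequency is the reciprocal of the period.
f = 1/T = 1/(13/1000) = 1000/13 Hz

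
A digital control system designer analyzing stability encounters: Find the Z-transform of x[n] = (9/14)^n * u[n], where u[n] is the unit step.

The Z-transform of a^n * u[n] is z/(z-a) for |z| > |a|.
Here a = 9/14, so X(z) = z/(z - (9/14)) = 14z/(14z - 9)
ROC: |z| > 9/14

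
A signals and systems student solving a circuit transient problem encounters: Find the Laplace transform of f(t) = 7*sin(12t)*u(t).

Standard pair: sin(wt)*u(t) <-> w/(s^2+w^2)
With w = 12: L{7*sin(12t)*u(t)} = 84/(s^2+144)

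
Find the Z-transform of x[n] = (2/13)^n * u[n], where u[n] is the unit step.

The Z-transform of a^n * u[n] is z/(z-a) for |z| > |a|.
Here a = 2/13, so X(z) = z/(z - (2/13)) = 13z/(13z - 2)
ROC: |z| > 2/13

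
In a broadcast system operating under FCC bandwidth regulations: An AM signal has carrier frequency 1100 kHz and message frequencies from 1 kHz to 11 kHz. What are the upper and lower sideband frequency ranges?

Upper sideband (USB) = fc + [fm_low, fm_high] = 1100 + [1, 11] = [1101, 1111] kHz
Lower sideband (LSB) = fc - [fm_high, fm_low] = 1100 - [11, 1] = [1089, 1099] kHz
Total occupied spectrum: 1089 kHz to 1111 kHz (plus carrier at 1100 kHz)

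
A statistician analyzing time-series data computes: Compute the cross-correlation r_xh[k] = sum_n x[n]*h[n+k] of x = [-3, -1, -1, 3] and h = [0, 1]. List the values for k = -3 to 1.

Both sequences indexed from 0 and zero outside their support.
Lags with overlap: k = -3 to 1.
  r_xh[-3] = x[3]*h[0] = 0
  r_xh[-2] = x[2]*h[0] + x[3]*h[1] = 3
  r_xh[-1] = x[1]*h[0] + x[2]*h[1] = -1
  r_xh[0] = x[0]*h[0] + x[1]*h[1] = -1
  r_xh[1] = x[0]*h[1] = -3
r_xh = [0, 3, -1, -1, -3] (for k = -3, ..., 1)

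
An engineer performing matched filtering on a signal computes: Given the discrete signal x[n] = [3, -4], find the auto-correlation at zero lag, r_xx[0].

The auto-correlation at zero lag r_xx[0] equals the signal energy.
r_xx[0] = sum of x[n]^2 = 3^2 + (-4)^2
= 9 + 16 = 25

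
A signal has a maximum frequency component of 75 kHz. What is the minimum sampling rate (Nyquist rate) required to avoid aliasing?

By the Nyquist-Shannon sampling theorem,
the minimum sampling rate (Nyquist rate) must be at least 2 * f_max.
Nyquist rate = 2 * 75 kHz = 150 kHz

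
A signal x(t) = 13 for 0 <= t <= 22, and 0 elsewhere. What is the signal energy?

Energy = integral of |x(t)|^2 dt over the signal duration
= 13^2 * 22 = 169 * 22 = 3718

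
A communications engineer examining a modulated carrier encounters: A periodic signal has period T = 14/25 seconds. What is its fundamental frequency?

The fundamental frequency is the reciprocal of the period.
f = 1/T = 1/(14/25) = 25/14 Hz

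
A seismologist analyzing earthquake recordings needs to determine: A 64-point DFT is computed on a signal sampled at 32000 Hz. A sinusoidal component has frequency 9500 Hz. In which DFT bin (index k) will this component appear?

DFT frequency resolution = f_s/N = 32000/64 = 500 Hz
Bin index k = f_signal / resolution = 9500 / 500 = 19
The signal frequency 9500 Hz falls in DFT bin k = 19.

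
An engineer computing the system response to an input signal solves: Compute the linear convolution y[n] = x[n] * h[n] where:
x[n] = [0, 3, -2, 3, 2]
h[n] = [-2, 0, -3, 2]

y[n] = sum_k x[k]*h[n-k]. Output length = len(x) + len(h) - 1 = 5 + 4 - 1 = 8.
y[0] = 0*-2 = 0
y[1] = 3*-2 + 0*0 = -6
y[2] = -2*-2 + 3*0 + 0*-3 = 4
y[3] = 3*-2 + -2*0 + 3*-3 + 0*2 = -15
y[4] = 2*-2 + 3*0 + -2*-3 + 3*2 = 8
y[5] = 2*0 + 3*-3 + -2*2 = -13
y[6] = 2*-3 + 3*2 = 0
y[7] = 2*2 = 4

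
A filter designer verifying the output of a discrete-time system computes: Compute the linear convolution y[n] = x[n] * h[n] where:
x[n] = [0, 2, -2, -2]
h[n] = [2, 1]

y[n] = sum_k x[k]*h[n-k]. Output length = len(x) + len(h) - 1 = 4 + 2 - 1 = 5.
y[0] = 0*2 = 0
y[1] = 2*2 + 0*1 = 4
y[2] = -2*2 + 2*1 = -2
y[3] = -2*2 + -2*1 = -6
y[4] = -2*1 = -2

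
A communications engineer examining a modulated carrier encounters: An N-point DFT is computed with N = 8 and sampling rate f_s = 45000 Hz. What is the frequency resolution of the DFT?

DFT frequency resolution = f_s / N
= 45000 / 8 = 5625 Hz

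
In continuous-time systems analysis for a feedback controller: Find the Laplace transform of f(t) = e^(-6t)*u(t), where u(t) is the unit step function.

Standard Laplace transform pair:
e^(-at)*u(t) <-> 1/(s+a)
With a = 6: L{e^(-6t)*u(t)} = 1/(s+6), ROC: Re(s) > -6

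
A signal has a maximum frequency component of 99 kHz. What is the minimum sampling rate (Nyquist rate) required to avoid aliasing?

By the Nyquist-Shannon sampling theorem,
the minimum sampling rate (Nyquist rate) must be at least 2 * f_max.
Nyquist rate = 2 * 99 kHz = 198 kHz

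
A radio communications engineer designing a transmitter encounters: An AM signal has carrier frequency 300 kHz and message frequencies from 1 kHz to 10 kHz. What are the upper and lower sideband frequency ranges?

Upper sideband (USB) = fc + [fm_low, fm_high] = 300 + [1, 10] = [301, 310] kHz
Lower sideband (LSB) = fc - [fm_high, fm_low] = 300 - [10, 1] = [290, 299] kHz
Total occupied spectrum: 290 kHz to 310 kHz (plus carrier at 300 kHz)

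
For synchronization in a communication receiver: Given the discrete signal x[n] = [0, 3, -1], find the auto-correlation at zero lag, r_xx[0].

The auto-correlation at zero lag r_xx[0] equals the signal energy.
r_xx[0] = sum of x[n]^2 = 0^2 + 3^2 + (-1)^2
= 0 + 9 + 1 = 10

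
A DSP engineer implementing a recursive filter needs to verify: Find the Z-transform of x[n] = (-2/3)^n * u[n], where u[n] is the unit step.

The Z-transform of a^n * u[n] is z/(z-a) for |z| > |a|.
Here a = -2/3, so X(z) = z/(z - (-2/3)) = 3z/(3z + 2)
ROC: |z| > 2/3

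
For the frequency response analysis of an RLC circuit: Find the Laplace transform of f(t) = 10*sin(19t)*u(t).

Standard pair: sin(wt)*u(t) <-> w/(s^2+w^2)
With w = 19: L{10*sin(19t)*u(t)} = 190/(s^2+361)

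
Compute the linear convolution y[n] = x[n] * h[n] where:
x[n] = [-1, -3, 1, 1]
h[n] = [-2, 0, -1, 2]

y[n] = sum_k x[k]*h[n-k]. Output length = len(x) + len(h) - 1 = 4 + 4 - 1 = 7.
y[0] = -1*-2 = 2
y[1] = -3*-2 + -1*0 = 6
y[2] = 1*-2 + -3*0 + -1*-1 = -1
y[3] = 1*-2 + 1*0 + -3*-1 + -1*2 = -1
y[4] = 1*0 + 1*-1 + -3*2 = -7
y[5] = 1*-1 + 1*2 = 1
y[6] = 1*2 = 2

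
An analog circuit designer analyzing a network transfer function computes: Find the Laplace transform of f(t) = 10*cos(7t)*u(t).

Standard pair: cos(wt)*u(t) <-> s/(s^2+w^2)
With w = 7: L{10*cos(7t)*u(t)} = 10s/(s^2+49)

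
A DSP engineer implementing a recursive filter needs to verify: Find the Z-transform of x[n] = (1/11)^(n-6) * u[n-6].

Time-shifting property: if X(z) = Z{x[n]}, then Z{x[n-d]} = z^(-d) * X(z)
X(z) = z/(z - 1/11) for x[n] = (1/11)^n * u[n]
Z{x[n-6]} = z^(-6) * z/(z - 1/11) = z^(-5)/(z - 1/11)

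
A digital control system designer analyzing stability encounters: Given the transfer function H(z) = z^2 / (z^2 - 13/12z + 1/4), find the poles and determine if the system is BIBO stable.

Poles are roots of the denominator: z^2 - 13/12z + 1/4 = 0.
Quadratic formula: z = [-(-13/12) +/- sqrt((-13/12)^2 - 4*(1/4))] / 2
Discriminant = 169/144 - 1 = 25/144; sqrt = 5/12.
z = (13/12 +/- 5/12) / 2 => z = 3/4 or z = 1/3.
|p1| = 1/3, |p2| = 3/4.
For BIBO stability, all poles must lie inside the unit circle (|p| < 1).
System is STABLE since both |p| < 1.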